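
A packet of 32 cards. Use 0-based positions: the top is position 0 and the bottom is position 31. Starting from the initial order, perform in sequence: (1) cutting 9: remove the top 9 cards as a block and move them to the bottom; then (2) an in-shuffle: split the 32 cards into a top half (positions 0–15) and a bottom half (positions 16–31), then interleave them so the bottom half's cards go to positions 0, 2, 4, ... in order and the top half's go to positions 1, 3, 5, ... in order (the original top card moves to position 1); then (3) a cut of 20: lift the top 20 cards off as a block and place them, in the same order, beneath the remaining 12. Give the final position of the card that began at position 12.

19

Track the card from position 12 forward through each operation:
  after op 1 (cut 9): 12 → 3
  after op 2 (in-shuffle): 3 → 7
  after op 3 (cut 20): 7 → 19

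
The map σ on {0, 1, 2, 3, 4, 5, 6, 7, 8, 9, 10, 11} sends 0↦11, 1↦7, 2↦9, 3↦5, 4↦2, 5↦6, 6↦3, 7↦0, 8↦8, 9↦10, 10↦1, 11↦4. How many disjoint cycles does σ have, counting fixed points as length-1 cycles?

Cycle decomposition: (0 11 4 2 9 10 1 7) (3 5 6) (8).
3 cycles.

3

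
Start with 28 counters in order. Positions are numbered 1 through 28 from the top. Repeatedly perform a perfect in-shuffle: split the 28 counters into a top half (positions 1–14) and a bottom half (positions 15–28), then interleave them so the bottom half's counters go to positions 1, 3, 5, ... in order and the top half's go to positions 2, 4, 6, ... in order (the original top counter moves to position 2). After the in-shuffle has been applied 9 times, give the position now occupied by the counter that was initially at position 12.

Track the counter's position through each in-shuffle:
12 → 24 → 19 → 9 → 18 → 7 → 14 → 28 → 27 → 25

25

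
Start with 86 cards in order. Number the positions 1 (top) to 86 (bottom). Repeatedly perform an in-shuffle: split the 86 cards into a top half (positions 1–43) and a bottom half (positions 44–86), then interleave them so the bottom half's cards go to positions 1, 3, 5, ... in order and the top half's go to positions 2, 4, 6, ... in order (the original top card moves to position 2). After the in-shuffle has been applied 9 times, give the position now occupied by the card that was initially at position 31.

Track the card's position through each in-shuffle:
31 → 62 → 37 → 74 → 61 → 35 → 70 → 53 → 19 → 38

38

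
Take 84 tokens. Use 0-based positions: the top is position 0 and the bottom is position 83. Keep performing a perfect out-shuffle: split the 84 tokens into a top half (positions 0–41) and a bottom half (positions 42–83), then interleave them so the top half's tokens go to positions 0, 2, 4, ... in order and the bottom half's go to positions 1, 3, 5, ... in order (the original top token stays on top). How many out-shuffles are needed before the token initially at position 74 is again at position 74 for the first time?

Follow position 74 under repeated out-shuffles:
74 → 65 → 47 → 11 → 22 → 44 → 5 → 10 → ... → 74 (length 82)
It first returns after 82 out-shuffles.

82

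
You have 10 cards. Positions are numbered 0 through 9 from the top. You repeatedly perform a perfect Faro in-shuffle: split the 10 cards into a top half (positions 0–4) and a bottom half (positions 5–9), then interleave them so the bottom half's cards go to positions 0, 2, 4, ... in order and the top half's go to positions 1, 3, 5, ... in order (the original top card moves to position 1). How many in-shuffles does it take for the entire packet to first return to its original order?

10

The in-shuffle permutes the 10 positions with cycle lengths [10].
Every card is home exactly when every cycle has completed a whole number of laps, i.e. after lcm(10) = 10 in-shuffles.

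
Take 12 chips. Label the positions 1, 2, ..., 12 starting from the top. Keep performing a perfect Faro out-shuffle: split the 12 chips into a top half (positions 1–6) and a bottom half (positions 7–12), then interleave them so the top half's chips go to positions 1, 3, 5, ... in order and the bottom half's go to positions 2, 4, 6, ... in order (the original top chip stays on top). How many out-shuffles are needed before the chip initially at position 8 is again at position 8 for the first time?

10

Follow position 8 under repeated out-shuffles:
8 → 4 → 7 → 2 → 3 → 5 → 9 → 6 → 11 → 10 → 8
It first returns after 10 out-shuffles.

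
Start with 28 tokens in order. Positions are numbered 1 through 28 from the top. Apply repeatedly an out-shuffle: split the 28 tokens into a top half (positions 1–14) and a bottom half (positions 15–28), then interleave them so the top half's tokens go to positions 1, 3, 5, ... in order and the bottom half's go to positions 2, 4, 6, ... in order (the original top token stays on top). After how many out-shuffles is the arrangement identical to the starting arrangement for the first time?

The out-shuffle permutes the 28 positions with cycle lengths [1, 1, 2, 6, 18].
Every token is home exactly when every cycle has completed a whole number of laps, i.e. after lcm(1, 2, 6, 18) = 18 out-shuffles.

18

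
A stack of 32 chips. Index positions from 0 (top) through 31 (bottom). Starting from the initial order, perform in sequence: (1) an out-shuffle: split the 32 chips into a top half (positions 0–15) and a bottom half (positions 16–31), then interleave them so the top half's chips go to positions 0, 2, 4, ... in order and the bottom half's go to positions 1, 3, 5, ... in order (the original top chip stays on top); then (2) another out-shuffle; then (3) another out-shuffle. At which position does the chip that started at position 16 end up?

4

Track the chip from position 16 forward through each operation:
  after op 1 (out-shuffle): 16 → 1
  after op 2 (out-shuffle): 1 → 2
  after op 3 (out-shuffle): 2 → 4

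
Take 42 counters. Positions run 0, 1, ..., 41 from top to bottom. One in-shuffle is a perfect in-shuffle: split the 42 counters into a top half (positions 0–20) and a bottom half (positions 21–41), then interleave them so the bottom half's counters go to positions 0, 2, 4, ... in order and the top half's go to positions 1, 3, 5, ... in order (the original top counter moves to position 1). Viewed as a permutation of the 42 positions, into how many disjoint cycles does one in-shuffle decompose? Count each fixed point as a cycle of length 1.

Trace each unvisited position around until it returns:
(0 1 3 7 15 31 ... len 14) (2 5 11 23 4 9 ... len 14) (6 13 27 12 25 8 ... len 14)
3 cycles in total.

3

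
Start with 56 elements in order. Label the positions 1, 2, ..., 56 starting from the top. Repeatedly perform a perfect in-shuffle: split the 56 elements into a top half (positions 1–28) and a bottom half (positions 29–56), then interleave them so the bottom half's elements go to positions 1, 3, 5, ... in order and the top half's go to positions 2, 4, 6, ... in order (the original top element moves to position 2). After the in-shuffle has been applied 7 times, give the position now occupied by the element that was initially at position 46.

17

Track the element's position through each in-shuffle:
46 → 35 → 13 → 26 → 52 → 47 → 37 → 17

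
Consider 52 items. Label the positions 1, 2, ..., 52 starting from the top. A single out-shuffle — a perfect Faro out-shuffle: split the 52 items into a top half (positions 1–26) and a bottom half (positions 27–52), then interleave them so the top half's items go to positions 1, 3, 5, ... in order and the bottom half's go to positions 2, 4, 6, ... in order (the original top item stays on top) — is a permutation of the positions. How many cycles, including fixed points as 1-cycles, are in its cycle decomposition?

9

Trace each unvisited position around until it returns:
(1) (2 3 5 9 17 33 14 27) (4 7 13 25 49 46 40 28) (6 11 21 41 30 8 15 29) (10 19 37 22 43 34 16 31) (12 23 45 38 24 47 42 32) (18 35) (20 39 26 51 50 48 44 36) ... plus 1 more
9 cycles in total.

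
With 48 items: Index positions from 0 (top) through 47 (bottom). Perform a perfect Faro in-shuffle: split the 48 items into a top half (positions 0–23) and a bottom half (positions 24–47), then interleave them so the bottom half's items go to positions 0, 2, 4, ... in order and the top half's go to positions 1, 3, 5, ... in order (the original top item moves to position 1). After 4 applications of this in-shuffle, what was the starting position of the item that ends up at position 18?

Work backwards from position 18, undoing one in-shuffle at a time:
18 ← 33 ← 16 ← 32 ← 40
So the item now at position 18 started at position 40.

40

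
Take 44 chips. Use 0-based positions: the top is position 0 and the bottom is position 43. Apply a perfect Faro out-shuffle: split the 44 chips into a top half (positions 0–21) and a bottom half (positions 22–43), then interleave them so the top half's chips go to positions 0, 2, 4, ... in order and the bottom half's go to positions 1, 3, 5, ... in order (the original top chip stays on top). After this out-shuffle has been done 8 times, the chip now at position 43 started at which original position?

43

Work backwards from position 43, undoing one out-shuffle at a time:
43 ← 43 ← 43 ← 43 ← 43 ← 43 ← 43 ← 43 ← 43
So the chip now at position 43 started at position 43.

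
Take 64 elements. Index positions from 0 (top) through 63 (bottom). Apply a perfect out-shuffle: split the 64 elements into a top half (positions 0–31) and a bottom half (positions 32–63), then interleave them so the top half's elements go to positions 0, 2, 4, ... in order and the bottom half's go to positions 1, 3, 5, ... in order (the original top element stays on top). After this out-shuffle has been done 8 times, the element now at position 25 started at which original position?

22

Work backwards from position 25, undoing one out-shuffle at a time:
25 ← 44 ← 22 ← 11 ← 37 ← 50 ← 25 ← 44 ← 22
So the element now at position 25 started at position 22.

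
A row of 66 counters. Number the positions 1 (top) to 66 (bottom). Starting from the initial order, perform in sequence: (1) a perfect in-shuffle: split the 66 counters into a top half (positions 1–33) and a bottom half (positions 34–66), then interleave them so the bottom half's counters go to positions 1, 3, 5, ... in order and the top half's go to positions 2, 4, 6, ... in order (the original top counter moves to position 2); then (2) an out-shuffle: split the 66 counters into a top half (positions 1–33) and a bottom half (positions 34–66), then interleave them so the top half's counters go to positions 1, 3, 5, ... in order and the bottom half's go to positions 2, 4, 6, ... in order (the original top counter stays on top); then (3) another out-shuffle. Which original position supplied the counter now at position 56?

49

Undo the operations in reverse order, starting from position 56:
  undo op 3 (out-shuffle, from bottom half): 56 ← 61
  undo op 2 (out-shuffle, from top half): 61 ← 31
  undo op 1 (in-shuffle, from bottom half): 31 ← 49
So the counter at position 56 came from original position 49.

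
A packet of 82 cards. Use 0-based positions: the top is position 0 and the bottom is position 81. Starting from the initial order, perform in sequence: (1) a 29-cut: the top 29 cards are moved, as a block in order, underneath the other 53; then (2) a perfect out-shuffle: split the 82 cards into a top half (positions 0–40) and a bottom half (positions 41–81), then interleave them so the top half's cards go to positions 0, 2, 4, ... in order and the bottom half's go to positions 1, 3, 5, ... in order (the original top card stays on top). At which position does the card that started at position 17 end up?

59

Track the card from position 17 forward through each operation:
  after op 1 (cut 29): 17 → 70
  after op 2 (out-shuffle): 70 → 59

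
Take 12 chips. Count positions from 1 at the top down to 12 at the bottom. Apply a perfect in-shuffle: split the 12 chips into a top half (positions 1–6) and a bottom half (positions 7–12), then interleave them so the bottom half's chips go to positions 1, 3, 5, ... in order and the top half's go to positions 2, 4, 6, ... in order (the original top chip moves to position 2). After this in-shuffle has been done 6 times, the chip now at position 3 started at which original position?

Work backwards from position 3, undoing one in-shuffle at a time:
3 ← 8 ← 4 ← 2 ← 1 ← 7 ← 10
So the chip now at position 3 started at position 10.

10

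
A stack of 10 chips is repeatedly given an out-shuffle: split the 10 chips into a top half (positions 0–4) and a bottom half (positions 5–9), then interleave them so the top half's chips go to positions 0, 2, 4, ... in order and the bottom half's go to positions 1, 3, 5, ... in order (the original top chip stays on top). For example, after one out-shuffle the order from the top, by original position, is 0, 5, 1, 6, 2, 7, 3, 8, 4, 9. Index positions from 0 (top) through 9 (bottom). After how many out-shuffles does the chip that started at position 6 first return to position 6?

Follow position 6 under repeated out-shuffles:
6 → 3 → 6
It first returns after 2 out-shuffles.

2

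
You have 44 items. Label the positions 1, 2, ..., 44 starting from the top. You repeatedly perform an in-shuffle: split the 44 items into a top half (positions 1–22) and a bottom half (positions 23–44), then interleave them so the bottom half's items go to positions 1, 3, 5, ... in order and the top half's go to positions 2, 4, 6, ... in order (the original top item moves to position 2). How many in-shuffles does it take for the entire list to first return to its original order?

The in-shuffle permutes the 44 positions with cycle lengths [2, 4, 4, 4, 6, 12, 12].
Every item is home exactly when every cycle has completed a whole number of laps, i.e. after lcm(2, 4, 6, 12) = 12 in-shuffles.

12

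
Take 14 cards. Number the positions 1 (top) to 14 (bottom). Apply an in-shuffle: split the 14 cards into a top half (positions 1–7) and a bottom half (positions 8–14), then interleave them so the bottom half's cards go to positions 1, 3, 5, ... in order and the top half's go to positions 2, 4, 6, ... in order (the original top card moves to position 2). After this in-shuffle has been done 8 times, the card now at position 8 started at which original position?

8

Work backwards from position 8, undoing one in-shuffle at a time:
8 ← 4 ← 2 ← 1 ← 8 ← 4 ← 2 ← 1 ← 8
So the card now at position 8 started at position 8.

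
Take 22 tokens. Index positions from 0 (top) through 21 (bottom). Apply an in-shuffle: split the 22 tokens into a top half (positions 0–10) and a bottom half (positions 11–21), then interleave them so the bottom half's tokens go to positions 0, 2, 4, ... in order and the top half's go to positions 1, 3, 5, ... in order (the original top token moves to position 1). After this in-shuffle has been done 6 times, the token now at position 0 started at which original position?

Work backwards from position 0, undoing one in-shuffle at a time:
0 ← 11 ← 5 ← 2 ← 12 ← 17 ← 8
So the token now at position 0 started at position 8.

8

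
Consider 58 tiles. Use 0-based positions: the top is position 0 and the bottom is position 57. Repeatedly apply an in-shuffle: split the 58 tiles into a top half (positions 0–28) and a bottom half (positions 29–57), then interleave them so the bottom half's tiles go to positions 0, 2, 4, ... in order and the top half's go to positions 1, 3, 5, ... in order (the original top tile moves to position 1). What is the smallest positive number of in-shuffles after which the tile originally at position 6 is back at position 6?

58

Follow position 6 under repeated in-shuffles:
6 → 13 → 27 → 55 → 52 → 46 → 34 → 10 → ... → 6 (length 58)
It first returns after 58 in-shuffles.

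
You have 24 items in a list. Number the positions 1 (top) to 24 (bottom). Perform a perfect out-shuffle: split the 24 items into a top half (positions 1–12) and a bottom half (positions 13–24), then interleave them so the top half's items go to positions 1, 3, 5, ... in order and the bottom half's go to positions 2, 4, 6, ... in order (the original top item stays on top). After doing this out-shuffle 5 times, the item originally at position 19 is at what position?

Track the item's position through each out-shuffle:
19 → 14 → 4 → 7 → 13 → 2

2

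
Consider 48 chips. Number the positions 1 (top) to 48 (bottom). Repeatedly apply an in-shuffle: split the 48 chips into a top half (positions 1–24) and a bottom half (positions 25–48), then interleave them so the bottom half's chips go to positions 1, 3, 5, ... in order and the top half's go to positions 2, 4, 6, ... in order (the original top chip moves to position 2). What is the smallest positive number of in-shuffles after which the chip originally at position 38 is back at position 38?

21

Follow position 38 under repeated in-shuffles:
38 → 27 → 5 → 10 → 20 → 40 → 31 → 13 → ... → 38 (length 21)
It first returns after 21 in-shuffles.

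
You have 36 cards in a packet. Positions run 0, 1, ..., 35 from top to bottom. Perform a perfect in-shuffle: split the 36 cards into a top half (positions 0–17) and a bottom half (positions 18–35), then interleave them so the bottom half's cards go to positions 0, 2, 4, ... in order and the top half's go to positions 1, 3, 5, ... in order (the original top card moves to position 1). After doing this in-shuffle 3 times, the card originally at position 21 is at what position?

Track the card's position through each in-shuffle:
21 → 6 → 13 → 27

27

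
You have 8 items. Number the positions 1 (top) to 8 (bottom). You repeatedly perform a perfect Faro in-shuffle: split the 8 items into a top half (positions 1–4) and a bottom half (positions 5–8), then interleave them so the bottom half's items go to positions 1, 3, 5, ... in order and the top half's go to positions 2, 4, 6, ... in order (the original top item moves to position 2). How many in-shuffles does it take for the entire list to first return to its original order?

The in-shuffle permutes the 8 positions with cycle lengths [2, 6].
Every item is home exactly when every cycle has completed a whole number of laps, i.e. after lcm(2, 6) = 6 in-shuffles.

6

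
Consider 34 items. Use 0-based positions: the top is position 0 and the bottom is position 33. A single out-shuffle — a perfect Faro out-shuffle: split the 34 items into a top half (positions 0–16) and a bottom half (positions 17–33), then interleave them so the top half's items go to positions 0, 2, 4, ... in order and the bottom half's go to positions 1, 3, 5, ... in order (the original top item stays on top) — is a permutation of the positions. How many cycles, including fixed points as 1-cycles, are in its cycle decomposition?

Trace each unvisited position around until it returns:
(0) (1 2 4 8 16 32 31 29 25 17) (3 6 12 24 15 30 27 21 9 18) (5 10 20 7 14 28 23 13 26 19) (11 22) (33)
6 cycles in total.

6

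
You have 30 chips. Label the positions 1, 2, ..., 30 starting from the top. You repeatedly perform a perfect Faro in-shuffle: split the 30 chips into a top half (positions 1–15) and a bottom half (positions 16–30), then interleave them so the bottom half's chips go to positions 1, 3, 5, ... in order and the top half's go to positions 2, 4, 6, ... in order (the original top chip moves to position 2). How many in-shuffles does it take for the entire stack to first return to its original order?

5

The in-shuffle permutes the 30 positions with cycle lengths [5, 5, 5, 5, 5, 5].
Every chip is home exactly when every cycle has completed a whole number of laps, i.e. after lcm(5) = 5 in-shuffles.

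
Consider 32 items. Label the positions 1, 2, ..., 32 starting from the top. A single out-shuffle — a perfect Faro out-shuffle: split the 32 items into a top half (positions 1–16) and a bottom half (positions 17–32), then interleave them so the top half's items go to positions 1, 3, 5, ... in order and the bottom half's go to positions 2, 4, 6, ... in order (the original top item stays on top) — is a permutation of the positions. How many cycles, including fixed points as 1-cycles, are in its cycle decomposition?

8

Trace each unvisited position around until it returns:
(1) (2 3 5 9 17) (4 7 13 25 18) (6 11 21 10 19) (8 15 29 26 20) (12 23 14 27 22) (16 31 30 28 24) (32)
8 cycles in total.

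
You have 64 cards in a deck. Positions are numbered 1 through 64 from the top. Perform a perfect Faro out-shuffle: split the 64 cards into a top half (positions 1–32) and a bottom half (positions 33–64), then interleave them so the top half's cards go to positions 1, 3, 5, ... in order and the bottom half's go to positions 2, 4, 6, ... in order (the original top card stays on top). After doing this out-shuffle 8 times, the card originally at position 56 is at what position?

Track the card's position through each out-shuffle:
56 → 48 → 32 → 63 → 62 → 60 → 56 → 48 → 32

32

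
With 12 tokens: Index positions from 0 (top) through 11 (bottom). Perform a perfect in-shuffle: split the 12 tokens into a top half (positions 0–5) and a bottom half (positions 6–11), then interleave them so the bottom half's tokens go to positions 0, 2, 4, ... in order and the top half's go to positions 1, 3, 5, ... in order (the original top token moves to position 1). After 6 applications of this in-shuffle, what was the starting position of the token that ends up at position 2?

Work backwards from position 2, undoing one in-shuffle at a time:
2 ← 7 ← 3 ← 1 ← 0 ← 6 ← 9
So the token now at position 2 started at position 9.

9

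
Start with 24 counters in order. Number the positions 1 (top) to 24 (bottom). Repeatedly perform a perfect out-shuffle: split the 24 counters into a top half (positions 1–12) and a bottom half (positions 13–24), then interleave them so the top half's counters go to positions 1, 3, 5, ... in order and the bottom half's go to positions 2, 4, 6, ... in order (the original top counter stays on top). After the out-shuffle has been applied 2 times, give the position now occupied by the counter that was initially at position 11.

Track the counter's position through each out-shuffle:
11 → 21 → 18

18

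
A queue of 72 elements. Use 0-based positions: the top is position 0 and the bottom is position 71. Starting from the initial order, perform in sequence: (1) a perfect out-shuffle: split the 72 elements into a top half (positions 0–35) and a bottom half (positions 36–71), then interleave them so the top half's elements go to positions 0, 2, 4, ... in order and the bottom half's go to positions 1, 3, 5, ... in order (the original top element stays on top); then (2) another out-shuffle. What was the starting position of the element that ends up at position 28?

Undo the operations in reverse order, starting from position 28:
  undo op 2 (out-shuffle, from top half): 28 ← 14
  undo op 1 (out-shuffle, from top half): 14 ← 7
So the element at position 28 came from original position 7.

7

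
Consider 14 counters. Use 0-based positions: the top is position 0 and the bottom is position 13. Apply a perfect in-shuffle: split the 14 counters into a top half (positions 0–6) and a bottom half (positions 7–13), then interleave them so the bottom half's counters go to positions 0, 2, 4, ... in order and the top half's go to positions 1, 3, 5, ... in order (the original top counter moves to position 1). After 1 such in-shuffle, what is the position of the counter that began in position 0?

1

Track the counter's position through each in-shuffle:
0 → 1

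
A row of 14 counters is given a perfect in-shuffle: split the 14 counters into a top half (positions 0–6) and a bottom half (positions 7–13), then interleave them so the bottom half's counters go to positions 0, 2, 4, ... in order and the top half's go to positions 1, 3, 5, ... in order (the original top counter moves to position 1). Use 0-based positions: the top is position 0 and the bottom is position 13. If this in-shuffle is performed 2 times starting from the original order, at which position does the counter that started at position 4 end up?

Track the counter's position through each in-shuffle:
4 → 9 → 4

4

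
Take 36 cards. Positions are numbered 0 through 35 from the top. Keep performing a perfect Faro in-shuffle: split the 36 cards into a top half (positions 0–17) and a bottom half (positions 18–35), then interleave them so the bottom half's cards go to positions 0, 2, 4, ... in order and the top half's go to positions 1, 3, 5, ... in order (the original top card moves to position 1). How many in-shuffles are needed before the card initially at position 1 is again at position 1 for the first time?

36

Follow position 1 under repeated in-shuffles:
1 → 3 → 7 → 15 → 31 → 26 → 16 → 33 → ... → 1 (length 36)
It first returns after 36 in-shuffles.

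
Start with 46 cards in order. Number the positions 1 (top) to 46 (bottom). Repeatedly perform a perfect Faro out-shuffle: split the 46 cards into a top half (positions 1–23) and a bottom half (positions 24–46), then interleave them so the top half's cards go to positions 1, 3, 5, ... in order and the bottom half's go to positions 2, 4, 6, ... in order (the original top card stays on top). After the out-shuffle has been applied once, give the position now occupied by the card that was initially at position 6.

11

Track the card's position through each out-shuffle:
6 → 11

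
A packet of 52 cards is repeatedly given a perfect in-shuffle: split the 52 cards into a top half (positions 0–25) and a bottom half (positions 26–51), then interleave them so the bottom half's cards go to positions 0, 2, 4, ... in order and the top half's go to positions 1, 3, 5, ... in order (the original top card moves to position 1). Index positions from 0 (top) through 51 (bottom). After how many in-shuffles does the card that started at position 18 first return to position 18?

52

Follow position 18 under repeated in-shuffles:
18 → 37 → 22 → 45 → 38 → 24 → 49 → 46 → ... → 18 (length 52)
It first returns after 52 in-shuffles.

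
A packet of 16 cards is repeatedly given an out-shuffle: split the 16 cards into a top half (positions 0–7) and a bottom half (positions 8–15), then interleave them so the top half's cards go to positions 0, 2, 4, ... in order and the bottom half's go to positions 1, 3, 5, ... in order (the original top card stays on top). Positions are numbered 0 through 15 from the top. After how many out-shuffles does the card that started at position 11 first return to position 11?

Follow position 11 under repeated out-shuffles:
11 → 7 → 14 → 13 → 11
It first returns after 4 out-shuffles.

4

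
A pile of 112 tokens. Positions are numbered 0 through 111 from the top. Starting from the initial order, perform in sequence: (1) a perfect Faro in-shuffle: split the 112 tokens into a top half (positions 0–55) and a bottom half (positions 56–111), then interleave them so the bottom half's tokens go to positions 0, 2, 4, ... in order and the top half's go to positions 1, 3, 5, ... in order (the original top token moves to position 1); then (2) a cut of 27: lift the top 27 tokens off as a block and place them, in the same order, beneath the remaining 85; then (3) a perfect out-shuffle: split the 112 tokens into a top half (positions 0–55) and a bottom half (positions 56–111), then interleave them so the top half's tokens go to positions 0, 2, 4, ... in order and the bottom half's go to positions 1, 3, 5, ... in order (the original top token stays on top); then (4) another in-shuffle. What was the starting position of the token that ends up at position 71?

106

Undo the operations in reverse order, starting from position 71:
  undo op 4 (in-shuffle, from top half): 71 ← 35
  undo op 3 (out-shuffle, from bottom half): 35 ← 73
  undo op 2 (cut 27): 73 ← 100
  undo op 1 (in-shuffle, from bottom half): 100 ← 106
So the token at position 71 came from original position 106.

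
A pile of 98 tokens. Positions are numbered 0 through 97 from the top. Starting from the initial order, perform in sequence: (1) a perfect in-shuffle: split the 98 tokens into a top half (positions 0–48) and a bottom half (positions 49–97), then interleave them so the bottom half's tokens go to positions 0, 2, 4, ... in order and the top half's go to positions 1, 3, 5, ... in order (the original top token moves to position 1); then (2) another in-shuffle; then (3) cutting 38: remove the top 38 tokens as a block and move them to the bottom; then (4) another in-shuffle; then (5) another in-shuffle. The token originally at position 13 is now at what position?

Track the token from position 13 forward through each operation:
  after op 1 (in-shuffle): 13 → 27
  after op 2 (in-shuffle): 27 → 55
  after op 3 (cut 38): 55 → 17
  after op 4 (in-shuffle): 17 → 35
  after op 5 (in-shuffle): 35 → 71

71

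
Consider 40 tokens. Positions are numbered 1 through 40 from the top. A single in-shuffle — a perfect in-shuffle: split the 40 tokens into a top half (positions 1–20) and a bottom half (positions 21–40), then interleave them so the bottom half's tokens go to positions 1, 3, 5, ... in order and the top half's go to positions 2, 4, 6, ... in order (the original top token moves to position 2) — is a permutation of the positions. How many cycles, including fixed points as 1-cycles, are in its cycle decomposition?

2

Trace each unvisited position around until it returns:
(1 2 4 8 16 32 ... len 20) (3 6 12 24 7 14 ... len 20)
2 cycles in total.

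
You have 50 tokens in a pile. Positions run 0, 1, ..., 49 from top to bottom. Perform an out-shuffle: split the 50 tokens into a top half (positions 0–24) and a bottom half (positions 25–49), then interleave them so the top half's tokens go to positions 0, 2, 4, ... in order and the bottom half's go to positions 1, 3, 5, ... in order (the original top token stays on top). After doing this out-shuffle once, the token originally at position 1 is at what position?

2

Track the token's position through each out-shuffle:
1 → 2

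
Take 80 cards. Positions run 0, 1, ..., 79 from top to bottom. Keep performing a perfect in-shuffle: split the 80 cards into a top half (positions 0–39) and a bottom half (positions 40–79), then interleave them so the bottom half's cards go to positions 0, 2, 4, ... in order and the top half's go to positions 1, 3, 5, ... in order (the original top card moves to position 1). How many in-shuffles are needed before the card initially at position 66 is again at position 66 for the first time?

54

Follow position 66 under repeated in-shuffles:
66 → 52 → 24 → 49 → 18 → 37 → 75 → 70 → ... → 66 (length 54)
It first returns after 54 in-shuffles.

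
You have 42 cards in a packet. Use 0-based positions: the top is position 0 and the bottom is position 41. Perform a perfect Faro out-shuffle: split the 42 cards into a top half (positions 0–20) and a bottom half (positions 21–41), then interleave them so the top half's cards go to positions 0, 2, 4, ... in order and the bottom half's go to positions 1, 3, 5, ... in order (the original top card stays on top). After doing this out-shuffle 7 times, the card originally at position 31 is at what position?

Track the card's position through each out-shuffle:
31 → 21 → 1 → 2 → 4 → 8 → 16 → 32

32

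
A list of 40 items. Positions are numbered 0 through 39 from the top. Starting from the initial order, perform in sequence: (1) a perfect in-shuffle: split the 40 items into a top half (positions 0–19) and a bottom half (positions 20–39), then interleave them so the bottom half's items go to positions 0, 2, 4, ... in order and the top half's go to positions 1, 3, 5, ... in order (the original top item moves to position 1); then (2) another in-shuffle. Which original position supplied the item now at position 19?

Undo the operations in reverse order, starting from position 19:
  undo op 2 (in-shuffle, from top half): 19 ← 9
  undo op 1 (in-shuffle, from top half): 9 ← 4
So the item at position 19 came from original position 4.

4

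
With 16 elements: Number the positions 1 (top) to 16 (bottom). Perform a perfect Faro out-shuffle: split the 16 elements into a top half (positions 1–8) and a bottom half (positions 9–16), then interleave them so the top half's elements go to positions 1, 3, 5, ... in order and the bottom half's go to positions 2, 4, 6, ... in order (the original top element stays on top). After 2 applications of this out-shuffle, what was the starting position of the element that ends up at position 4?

Work backwards from position 4, undoing one out-shuffle at a time:
4 ← 10 ← 13
So the element now at position 4 started at position 13.

13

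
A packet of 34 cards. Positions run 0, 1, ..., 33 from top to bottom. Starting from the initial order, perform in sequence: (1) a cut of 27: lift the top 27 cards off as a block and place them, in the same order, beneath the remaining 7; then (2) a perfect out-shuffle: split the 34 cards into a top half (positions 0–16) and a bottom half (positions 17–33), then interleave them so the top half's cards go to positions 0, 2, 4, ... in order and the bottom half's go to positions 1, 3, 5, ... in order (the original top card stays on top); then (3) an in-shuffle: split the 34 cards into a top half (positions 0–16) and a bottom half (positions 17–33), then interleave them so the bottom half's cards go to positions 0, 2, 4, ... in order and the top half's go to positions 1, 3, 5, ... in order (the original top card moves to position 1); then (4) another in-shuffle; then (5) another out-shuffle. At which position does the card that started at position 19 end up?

Track the card from position 19 forward through each operation:
  after op 1 (cut 27): 19 → 26
  after op 2 (out-shuffle): 26 → 19
  after op 3 (in-shuffle): 19 → 4
  after op 4 (in-shuffle): 4 → 9
  after op 5 (out-shuffle): 9 → 18

18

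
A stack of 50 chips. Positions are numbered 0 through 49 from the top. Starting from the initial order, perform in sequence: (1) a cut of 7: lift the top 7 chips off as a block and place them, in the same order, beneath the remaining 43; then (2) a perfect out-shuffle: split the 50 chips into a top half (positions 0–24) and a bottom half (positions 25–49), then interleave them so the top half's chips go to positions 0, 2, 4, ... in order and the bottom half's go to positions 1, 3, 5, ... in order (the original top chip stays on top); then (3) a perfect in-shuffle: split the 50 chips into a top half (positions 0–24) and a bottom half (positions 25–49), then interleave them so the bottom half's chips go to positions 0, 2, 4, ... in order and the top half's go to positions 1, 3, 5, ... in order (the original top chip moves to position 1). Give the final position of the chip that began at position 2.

32

Track the chip from position 2 forward through each operation:
  after op 1 (cut 7): 2 → 45
  after op 2 (out-shuffle): 45 → 41
  after op 3 (in-shuffle): 41 → 32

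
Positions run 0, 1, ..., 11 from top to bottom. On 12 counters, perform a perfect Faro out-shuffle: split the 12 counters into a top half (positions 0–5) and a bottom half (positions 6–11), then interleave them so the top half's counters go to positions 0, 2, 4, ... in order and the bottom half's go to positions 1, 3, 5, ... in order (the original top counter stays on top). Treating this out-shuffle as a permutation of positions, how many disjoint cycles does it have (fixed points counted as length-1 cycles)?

Trace each unvisited position around until it returns:
(0) (1 2 4 8 5 10 9 7 3 6) (11)
3 cycles in total.

3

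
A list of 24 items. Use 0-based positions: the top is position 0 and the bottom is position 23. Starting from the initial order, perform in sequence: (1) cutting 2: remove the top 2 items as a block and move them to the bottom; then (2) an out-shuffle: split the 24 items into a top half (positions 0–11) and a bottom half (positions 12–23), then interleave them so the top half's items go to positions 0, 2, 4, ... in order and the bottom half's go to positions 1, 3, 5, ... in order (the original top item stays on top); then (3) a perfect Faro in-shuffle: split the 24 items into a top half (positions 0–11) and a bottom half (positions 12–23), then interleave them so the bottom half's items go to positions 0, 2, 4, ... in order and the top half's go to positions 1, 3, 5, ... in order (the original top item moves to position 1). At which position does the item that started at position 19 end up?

23

Track the item from position 19 forward through each operation:
  after op 1 (cut 2): 19 → 17
  after op 2 (out-shuffle): 17 → 11
  after op 3 (in-shuffle): 11 → 23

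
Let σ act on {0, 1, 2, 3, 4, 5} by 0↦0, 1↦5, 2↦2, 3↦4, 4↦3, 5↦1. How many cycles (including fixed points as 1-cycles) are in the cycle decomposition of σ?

Cycle decomposition: (0) (1 5) (2) (3 4).
4 cycles.

4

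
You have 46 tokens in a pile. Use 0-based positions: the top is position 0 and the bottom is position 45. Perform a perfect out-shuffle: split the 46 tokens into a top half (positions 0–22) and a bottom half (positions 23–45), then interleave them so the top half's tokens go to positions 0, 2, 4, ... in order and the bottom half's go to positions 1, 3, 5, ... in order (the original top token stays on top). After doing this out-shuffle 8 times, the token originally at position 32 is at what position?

2

Track the token's position through each out-shuffle:
32 → 19 → 38 → 31 → 17 → 34 → 23 → 1 → 2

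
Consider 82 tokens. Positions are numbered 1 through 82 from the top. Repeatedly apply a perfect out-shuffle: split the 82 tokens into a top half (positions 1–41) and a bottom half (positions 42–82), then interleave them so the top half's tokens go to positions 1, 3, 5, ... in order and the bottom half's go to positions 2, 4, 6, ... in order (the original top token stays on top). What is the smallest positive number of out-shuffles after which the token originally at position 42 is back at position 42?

54

Follow position 42 under repeated out-shuffles:
42 → 2 → 3 → 5 → 9 → 17 → 33 → 65 → ... → 42 (length 54)
It first returns after 54 out-shuffles.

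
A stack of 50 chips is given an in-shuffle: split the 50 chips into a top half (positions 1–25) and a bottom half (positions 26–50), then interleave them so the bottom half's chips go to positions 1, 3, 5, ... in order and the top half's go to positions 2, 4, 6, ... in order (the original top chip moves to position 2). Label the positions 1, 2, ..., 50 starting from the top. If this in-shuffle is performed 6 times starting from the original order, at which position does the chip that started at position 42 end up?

36

Track the chip's position through each in-shuffle:
42 → 33 → 15 → 30 → 9 → 18 → 36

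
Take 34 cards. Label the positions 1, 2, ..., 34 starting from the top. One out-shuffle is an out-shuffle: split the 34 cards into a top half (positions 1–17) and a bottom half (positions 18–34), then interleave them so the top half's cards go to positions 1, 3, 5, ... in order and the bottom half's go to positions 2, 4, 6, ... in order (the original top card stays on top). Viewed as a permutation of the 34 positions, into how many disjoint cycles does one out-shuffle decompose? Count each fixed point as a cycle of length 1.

6

Trace each unvisited position around until it returns:
(1) (2 3 5 9 17 33 32 30 26 18) (4 7 13 25 16 31 28 22 10 19) (6 11 21 8 15 29 24 14 27 20) (12 23) (34)
6 cycles in total.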